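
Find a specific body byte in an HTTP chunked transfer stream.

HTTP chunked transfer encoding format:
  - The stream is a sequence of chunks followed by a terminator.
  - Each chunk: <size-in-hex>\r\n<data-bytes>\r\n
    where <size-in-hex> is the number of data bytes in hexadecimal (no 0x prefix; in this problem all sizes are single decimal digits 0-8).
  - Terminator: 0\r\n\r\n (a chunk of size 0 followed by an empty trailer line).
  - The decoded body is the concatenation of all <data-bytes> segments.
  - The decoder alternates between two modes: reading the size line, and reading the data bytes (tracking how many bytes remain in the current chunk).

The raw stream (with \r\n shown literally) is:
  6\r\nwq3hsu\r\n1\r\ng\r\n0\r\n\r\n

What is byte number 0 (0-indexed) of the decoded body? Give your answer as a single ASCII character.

Chunk 1: stream[0..1]='6' size=0x6=6, data at stream[3..9]='wq3hsu' -> body[0..6], body so far='wq3hsu'
Chunk 2: stream[11..12]='1' size=0x1=1, data at stream[14..15]='g' -> body[6..7], body so far='wq3hsug'
Chunk 3: stream[17..18]='0' size=0 (terminator). Final body='wq3hsug' (7 bytes)
Body byte 0 = 'w'

Answer: w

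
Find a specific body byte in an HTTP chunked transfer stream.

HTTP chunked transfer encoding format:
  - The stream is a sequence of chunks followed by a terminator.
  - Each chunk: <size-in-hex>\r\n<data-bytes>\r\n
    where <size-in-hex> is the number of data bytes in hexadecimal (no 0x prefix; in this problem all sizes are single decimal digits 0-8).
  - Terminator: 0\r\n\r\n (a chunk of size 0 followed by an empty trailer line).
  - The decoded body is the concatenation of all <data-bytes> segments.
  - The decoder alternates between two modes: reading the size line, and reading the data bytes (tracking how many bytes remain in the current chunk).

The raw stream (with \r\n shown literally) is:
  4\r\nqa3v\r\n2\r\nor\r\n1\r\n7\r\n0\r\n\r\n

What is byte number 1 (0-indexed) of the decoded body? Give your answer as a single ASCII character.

Answer: a

Derivation:
Chunk 1: stream[0..1]='4' size=0x4=4, data at stream[3..7]='qa3v' -> body[0..4], body so far='qa3v'
Chunk 2: stream[9..10]='2' size=0x2=2, data at stream[12..14]='or' -> body[4..6], body so far='qa3vor'
Chunk 3: stream[16..17]='1' size=0x1=1, data at stream[19..20]='7' -> body[6..7], body so far='qa3vor7'
Chunk 4: stream[22..23]='0' size=0 (terminator). Final body='qa3vor7' (7 bytes)
Body byte 1 = 'a'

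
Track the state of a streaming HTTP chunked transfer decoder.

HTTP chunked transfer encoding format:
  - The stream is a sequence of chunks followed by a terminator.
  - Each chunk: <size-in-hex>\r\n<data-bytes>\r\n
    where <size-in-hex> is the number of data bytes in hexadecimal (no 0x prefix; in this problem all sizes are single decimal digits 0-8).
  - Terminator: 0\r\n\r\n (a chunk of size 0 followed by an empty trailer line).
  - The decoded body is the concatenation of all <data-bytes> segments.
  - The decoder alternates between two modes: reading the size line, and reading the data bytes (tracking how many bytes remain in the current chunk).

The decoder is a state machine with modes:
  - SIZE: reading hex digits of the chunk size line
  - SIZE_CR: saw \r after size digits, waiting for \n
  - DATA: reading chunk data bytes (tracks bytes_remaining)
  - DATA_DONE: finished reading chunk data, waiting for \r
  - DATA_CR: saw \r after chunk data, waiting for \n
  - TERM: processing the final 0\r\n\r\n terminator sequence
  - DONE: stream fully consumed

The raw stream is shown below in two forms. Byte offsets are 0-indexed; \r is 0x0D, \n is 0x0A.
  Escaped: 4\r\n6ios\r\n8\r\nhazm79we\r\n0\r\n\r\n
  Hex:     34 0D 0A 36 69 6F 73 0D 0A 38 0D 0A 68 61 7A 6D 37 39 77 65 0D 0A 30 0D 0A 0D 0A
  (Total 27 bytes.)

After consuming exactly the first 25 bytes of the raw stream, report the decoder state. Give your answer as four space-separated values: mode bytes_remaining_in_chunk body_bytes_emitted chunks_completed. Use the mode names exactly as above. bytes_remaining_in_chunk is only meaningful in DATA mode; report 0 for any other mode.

Answer: TERM 0 12 2

Derivation:
Byte 0 = '4': mode=SIZE remaining=0 emitted=0 chunks_done=0
Byte 1 = 0x0D: mode=SIZE_CR remaining=0 emitted=0 chunks_done=0
Byte 2 = 0x0A: mode=DATA remaining=4 emitted=0 chunks_done=0
Byte 3 = '6': mode=DATA remaining=3 emitted=1 chunks_done=0
Byte 4 = 'i': mode=DATA remaining=2 emitted=2 chunks_done=0
Byte 5 = 'o': mode=DATA remaining=1 emitted=3 chunks_done=0
Byte 6 = 's': mode=DATA_DONE remaining=0 emitted=4 chunks_done=0
Byte 7 = 0x0D: mode=DATA_CR remaining=0 emitted=4 chunks_done=0
Byte 8 = 0x0A: mode=SIZE remaining=0 emitted=4 chunks_done=1
Byte 9 = '8': mode=SIZE remaining=0 emitted=4 chunks_done=1
Byte 10 = 0x0D: mode=SIZE_CR remaining=0 emitted=4 chunks_done=1
Byte 11 = 0x0A: mode=DATA remaining=8 emitted=4 chunks_done=1
Byte 12 = 'h': mode=DATA remaining=7 emitted=5 chunks_done=1
Byte 13 = 'a': mode=DATA remaining=6 emitted=6 chunks_done=1
Byte 14 = 'z': mode=DATA remaining=5 emitted=7 chunks_done=1
Byte 15 = 'm': mode=DATA remaining=4 emitted=8 chunks_done=1
Byte 16 = '7': mode=DATA remaining=3 emitted=9 chunks_done=1
Byte 17 = '9': mode=DATA remaining=2 emitted=10 chunks_done=1
Byte 18 = 'w': mode=DATA remaining=1 emitted=11 chunks_done=1
Byte 19 = 'e': mode=DATA_DONE remaining=0 emitted=12 chunks_done=1
Byte 20 = 0x0D: mode=DATA_CR remaining=0 emitted=12 chunks_done=1
Byte 21 = 0x0A: mode=SIZE remaining=0 emitted=12 chunks_done=2
Byte 22 = '0': mode=SIZE remaining=0 emitted=12 chunks_done=2
Byte 23 = 0x0D: mode=SIZE_CR remaining=0 emitted=12 chunks_done=2
Byte 24 = 0x0A: mode=TERM remaining=0 emitted=12 chunks_done=2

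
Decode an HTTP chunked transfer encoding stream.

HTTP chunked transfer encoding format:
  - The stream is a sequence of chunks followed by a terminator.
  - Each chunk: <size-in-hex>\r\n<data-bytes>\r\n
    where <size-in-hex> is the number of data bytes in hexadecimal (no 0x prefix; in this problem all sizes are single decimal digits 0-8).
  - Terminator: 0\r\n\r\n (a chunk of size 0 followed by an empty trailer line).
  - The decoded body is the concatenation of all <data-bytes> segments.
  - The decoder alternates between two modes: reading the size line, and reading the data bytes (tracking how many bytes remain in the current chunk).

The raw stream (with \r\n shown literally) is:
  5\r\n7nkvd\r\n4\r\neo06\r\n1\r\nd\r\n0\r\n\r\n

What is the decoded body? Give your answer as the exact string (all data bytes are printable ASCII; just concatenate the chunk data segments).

Chunk 1: stream[0..1]='5' size=0x5=5, data at stream[3..8]='7nkvd' -> body[0..5], body so far='7nkvd'
Chunk 2: stream[10..11]='4' size=0x4=4, data at stream[13..17]='eo06' -> body[5..9], body so far='7nkvdeo06'
Chunk 3: stream[19..20]='1' size=0x1=1, data at stream[22..23]='d' -> body[9..10], body so far='7nkvdeo06d'
Chunk 4: stream[25..26]='0' size=0 (terminator). Final body='7nkvdeo06d' (10 bytes)

Answer: 7nkvdeo06d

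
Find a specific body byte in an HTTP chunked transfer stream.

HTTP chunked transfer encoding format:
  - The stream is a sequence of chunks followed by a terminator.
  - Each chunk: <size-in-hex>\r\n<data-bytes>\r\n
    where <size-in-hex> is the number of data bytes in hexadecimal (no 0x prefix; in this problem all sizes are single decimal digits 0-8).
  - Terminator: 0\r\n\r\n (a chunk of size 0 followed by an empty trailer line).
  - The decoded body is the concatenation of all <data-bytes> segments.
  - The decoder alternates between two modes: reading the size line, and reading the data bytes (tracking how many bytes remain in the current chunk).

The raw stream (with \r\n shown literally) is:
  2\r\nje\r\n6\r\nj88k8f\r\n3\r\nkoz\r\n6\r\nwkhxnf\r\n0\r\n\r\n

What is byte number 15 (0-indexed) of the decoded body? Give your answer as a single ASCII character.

Answer: n

Derivation:
Chunk 1: stream[0..1]='2' size=0x2=2, data at stream[3..5]='je' -> body[0..2], body so far='je'
Chunk 2: stream[7..8]='6' size=0x6=6, data at stream[10..16]='j88k8f' -> body[2..8], body so far='jej88k8f'
Chunk 3: stream[18..19]='3' size=0x3=3, data at stream[21..24]='koz' -> body[8..11], body so far='jej88k8fkoz'
Chunk 4: stream[26..27]='6' size=0x6=6, data at stream[29..35]='wkhxnf' -> body[11..17], body so far='jej88k8fkozwkhxnf'
Chunk 5: stream[37..38]='0' size=0 (terminator). Final body='jej88k8fkozwkhxnf' (17 bytes)
Body byte 15 = 'n'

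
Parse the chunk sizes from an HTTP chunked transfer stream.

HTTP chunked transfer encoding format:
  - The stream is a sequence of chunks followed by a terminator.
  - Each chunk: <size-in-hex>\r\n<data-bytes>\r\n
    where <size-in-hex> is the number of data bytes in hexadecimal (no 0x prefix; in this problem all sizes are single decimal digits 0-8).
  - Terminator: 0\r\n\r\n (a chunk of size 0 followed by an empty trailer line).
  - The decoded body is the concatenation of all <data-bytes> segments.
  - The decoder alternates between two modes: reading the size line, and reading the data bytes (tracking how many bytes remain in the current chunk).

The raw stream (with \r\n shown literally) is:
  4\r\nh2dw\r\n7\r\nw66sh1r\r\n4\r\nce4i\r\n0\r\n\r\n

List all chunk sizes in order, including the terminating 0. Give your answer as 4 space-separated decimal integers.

Answer: 4 7 4 0

Derivation:
Chunk 1: stream[0..1]='4' size=0x4=4, data at stream[3..7]='h2dw' -> body[0..4], body so far='h2dw'
Chunk 2: stream[9..10]='7' size=0x7=7, data at stream[12..19]='w66sh1r' -> body[4..11], body so far='h2dww66sh1r'
Chunk 3: stream[21..22]='4' size=0x4=4, data at stream[24..28]='ce4i' -> body[11..15], body so far='h2dww66sh1rce4i'
Chunk 4: stream[30..31]='0' size=0 (terminator). Final body='h2dww66sh1rce4i' (15 bytes)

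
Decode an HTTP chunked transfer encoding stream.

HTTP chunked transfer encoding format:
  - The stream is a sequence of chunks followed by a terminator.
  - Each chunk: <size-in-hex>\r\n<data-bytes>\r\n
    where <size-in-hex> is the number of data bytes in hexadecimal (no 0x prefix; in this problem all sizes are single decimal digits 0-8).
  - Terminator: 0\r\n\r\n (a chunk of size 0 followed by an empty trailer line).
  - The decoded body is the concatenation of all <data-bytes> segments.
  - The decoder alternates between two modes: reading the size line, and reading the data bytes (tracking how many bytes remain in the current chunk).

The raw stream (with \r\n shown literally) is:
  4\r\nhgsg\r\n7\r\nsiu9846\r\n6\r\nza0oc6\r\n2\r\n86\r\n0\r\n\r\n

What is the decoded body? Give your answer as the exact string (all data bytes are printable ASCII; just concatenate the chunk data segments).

Answer: hgsgsiu9846za0oc686

Derivation:
Chunk 1: stream[0..1]='4' size=0x4=4, data at stream[3..7]='hgsg' -> body[0..4], body so far='hgsg'
Chunk 2: stream[9..10]='7' size=0x7=7, data at stream[12..19]='siu9846' -> body[4..11], body so far='hgsgsiu9846'
Chunk 3: stream[21..22]='6' size=0x6=6, data at stream[24..30]='za0oc6' -> body[11..17], body so far='hgsgsiu9846za0oc6'
Chunk 4: stream[32..33]='2' size=0x2=2, data at stream[35..37]='86' -> body[17..19], body so far='hgsgsiu9846za0oc686'
Chunk 5: stream[39..40]='0' size=0 (terminator). Final body='hgsgsiu9846za0oc686' (19 bytes)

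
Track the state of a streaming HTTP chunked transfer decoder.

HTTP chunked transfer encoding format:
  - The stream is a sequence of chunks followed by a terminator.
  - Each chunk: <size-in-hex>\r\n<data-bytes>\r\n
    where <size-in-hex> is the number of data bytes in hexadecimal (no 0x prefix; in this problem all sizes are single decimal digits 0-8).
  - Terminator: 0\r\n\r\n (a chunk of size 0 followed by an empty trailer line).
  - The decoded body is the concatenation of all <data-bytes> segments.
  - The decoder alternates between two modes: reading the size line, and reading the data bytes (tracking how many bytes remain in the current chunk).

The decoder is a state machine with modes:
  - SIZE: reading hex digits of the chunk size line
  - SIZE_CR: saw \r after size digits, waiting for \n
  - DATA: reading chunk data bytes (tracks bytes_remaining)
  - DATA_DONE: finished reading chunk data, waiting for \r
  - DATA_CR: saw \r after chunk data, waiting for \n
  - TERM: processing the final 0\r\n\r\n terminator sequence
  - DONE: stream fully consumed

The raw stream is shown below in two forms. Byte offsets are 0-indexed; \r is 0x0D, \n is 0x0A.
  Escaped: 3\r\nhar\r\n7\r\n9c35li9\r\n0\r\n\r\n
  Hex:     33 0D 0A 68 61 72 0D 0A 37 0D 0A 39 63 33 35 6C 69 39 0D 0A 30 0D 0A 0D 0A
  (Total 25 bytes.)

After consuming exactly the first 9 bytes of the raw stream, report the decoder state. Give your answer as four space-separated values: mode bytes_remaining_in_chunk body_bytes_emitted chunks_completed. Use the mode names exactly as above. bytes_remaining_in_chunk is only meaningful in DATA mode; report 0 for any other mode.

Byte 0 = '3': mode=SIZE remaining=0 emitted=0 chunks_done=0
Byte 1 = 0x0D: mode=SIZE_CR remaining=0 emitted=0 chunks_done=0
Byte 2 = 0x0A: mode=DATA remaining=3 emitted=0 chunks_done=0
Byte 3 = 'h': mode=DATA remaining=2 emitted=1 chunks_done=0
Byte 4 = 'a': mode=DATA remaining=1 emitted=2 chunks_done=0
Byte 5 = 'r': mode=DATA_DONE remaining=0 emitted=3 chunks_done=0
Byte 6 = 0x0D: mode=DATA_CR remaining=0 emitted=3 chunks_done=0
Byte 7 = 0x0A: mode=SIZE remaining=0 emitted=3 chunks_done=1
Byte 8 = '7': mode=SIZE remaining=0 emitted=3 chunks_done=1

Answer: SIZE 0 3 1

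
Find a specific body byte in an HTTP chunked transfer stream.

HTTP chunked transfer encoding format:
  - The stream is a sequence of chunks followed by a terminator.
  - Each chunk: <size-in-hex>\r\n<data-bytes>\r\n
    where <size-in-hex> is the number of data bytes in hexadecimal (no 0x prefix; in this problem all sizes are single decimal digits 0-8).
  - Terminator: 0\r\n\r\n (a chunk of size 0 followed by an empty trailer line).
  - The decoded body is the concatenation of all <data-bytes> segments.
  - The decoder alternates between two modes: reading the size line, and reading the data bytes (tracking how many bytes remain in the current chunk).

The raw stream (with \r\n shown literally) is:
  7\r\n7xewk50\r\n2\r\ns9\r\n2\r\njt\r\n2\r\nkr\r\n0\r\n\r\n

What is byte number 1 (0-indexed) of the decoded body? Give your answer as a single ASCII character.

Chunk 1: stream[0..1]='7' size=0x7=7, data at stream[3..10]='7xewk50' -> body[0..7], body so far='7xewk50'
Chunk 2: stream[12..13]='2' size=0x2=2, data at stream[15..17]='s9' -> body[7..9], body so far='7xewk50s9'
Chunk 3: stream[19..20]='2' size=0x2=2, data at stream[22..24]='jt' -> body[9..11], body so far='7xewk50s9jt'
Chunk 4: stream[26..27]='2' size=0x2=2, data at stream[29..31]='kr' -> body[11..13], body so far='7xewk50s9jtkr'
Chunk 5: stream[33..34]='0' size=0 (terminator). Final body='7xewk50s9jtkr' (13 bytes)
Body byte 1 = 'x'

Answer: x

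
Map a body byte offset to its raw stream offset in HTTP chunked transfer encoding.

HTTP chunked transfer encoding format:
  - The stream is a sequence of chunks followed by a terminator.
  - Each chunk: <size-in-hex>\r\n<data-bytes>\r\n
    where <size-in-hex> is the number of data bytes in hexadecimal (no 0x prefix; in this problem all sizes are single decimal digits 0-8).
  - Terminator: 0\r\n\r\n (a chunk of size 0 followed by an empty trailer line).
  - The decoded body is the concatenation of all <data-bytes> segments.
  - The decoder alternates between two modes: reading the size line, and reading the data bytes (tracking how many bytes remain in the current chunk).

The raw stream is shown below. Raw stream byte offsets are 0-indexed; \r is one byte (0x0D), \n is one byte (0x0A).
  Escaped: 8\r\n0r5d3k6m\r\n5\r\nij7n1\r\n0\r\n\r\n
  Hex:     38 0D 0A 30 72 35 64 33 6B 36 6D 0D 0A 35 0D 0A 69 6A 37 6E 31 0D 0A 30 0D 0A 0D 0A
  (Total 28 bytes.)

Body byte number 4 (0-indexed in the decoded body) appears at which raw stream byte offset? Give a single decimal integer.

Chunk 1: stream[0..1]='8' size=0x8=8, data at stream[3..11]='0r5d3k6m' -> body[0..8], body so far='0r5d3k6m'
Chunk 2: stream[13..14]='5' size=0x5=5, data at stream[16..21]='ij7n1' -> body[8..13], body so far='0r5d3k6mij7n1'
Chunk 3: stream[23..24]='0' size=0 (terminator). Final body='0r5d3k6mij7n1' (13 bytes)
Body byte 4 at stream offset 7

Answer: 7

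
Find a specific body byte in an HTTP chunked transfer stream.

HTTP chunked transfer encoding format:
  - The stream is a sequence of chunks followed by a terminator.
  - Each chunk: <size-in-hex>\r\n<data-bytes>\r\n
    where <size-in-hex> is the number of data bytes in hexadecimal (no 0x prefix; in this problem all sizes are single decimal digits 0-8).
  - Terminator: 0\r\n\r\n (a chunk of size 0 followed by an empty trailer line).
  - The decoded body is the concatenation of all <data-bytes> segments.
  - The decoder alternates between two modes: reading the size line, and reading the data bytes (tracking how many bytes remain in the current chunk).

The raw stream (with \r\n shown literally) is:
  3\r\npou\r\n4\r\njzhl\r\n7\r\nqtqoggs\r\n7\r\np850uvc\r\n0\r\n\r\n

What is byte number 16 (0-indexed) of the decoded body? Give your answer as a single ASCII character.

Answer: 5

Derivation:
Chunk 1: stream[0..1]='3' size=0x3=3, data at stream[3..6]='pou' -> body[0..3], body so far='pou'
Chunk 2: stream[8..9]='4' size=0x4=4, data at stream[11..15]='jzhl' -> body[3..7], body so far='poujzhl'
Chunk 3: stream[17..18]='7' size=0x7=7, data at stream[20..27]='qtqoggs' -> body[7..14], body so far='poujzhlqtqoggs'
Chunk 4: stream[29..30]='7' size=0x7=7, data at stream[32..39]='p850uvc' -> body[14..21], body so far='poujzhlqtqoggsp850uvc'
Chunk 5: stream[41..42]='0' size=0 (terminator). Final body='poujzhlqtqoggsp850uvc' (21 bytes)
Body byte 16 = '5'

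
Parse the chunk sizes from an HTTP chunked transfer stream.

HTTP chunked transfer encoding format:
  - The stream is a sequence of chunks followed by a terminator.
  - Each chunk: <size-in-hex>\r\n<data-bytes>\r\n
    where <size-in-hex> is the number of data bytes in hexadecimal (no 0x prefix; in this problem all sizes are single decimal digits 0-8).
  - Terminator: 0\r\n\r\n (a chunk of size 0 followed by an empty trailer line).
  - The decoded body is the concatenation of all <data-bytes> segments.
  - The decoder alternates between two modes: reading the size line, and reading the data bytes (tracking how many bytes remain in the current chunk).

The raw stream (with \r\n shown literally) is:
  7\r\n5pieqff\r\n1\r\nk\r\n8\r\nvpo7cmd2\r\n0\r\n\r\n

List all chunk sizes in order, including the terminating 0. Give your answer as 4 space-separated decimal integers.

Chunk 1: stream[0..1]='7' size=0x7=7, data at stream[3..10]='5pieqff' -> body[0..7], body so far='5pieqff'
Chunk 2: stream[12..13]='1' size=0x1=1, data at stream[15..16]='k' -> body[7..8], body so far='5pieqffk'
Chunk 3: stream[18..19]='8' size=0x8=8, data at stream[21..29]='vpo7cmd2' -> body[8..16], body so far='5pieqffkvpo7cmd2'
Chunk 4: stream[31..32]='0' size=0 (terminator). Final body='5pieqffkvpo7cmd2' (16 bytes)

Answer: 7 1 8 0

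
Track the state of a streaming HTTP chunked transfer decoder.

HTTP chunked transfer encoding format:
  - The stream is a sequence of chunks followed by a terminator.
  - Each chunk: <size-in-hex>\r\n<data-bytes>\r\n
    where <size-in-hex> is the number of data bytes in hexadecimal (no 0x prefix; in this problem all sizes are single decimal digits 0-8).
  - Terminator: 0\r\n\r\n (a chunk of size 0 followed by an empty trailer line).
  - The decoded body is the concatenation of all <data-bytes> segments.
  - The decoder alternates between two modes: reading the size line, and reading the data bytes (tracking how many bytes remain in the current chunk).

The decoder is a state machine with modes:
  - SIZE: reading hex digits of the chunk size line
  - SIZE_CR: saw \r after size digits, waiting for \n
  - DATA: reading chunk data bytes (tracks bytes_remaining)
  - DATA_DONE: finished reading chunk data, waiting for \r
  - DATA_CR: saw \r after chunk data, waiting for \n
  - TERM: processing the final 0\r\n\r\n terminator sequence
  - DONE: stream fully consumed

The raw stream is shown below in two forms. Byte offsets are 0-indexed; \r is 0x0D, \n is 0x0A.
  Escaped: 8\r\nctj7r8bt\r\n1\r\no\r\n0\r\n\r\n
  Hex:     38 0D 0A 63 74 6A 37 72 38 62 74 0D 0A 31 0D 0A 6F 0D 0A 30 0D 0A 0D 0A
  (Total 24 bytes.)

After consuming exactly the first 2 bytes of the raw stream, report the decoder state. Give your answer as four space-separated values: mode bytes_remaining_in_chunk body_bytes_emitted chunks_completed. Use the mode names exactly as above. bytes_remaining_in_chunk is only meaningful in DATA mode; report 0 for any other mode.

Byte 0 = '8': mode=SIZE remaining=0 emitted=0 chunks_done=0
Byte 1 = 0x0D: mode=SIZE_CR remaining=0 emitted=0 chunks_done=0

Answer: SIZE_CR 0 0 0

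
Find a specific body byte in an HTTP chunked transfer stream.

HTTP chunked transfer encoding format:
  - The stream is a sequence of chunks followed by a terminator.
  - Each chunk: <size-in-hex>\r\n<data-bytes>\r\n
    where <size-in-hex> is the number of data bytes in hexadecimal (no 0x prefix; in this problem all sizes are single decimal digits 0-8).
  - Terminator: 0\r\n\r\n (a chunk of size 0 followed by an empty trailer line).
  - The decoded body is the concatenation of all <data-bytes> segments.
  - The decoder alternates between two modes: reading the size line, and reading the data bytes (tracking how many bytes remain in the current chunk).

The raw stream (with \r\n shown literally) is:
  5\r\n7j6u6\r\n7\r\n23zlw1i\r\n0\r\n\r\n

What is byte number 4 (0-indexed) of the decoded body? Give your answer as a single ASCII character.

Chunk 1: stream[0..1]='5' size=0x5=5, data at stream[3..8]='7j6u6' -> body[0..5], body so far='7j6u6'
Chunk 2: stream[10..11]='7' size=0x7=7, data at stream[13..20]='23zlw1i' -> body[5..12], body so far='7j6u623zlw1i'
Chunk 3: stream[22..23]='0' size=0 (terminator). Final body='7j6u623zlw1i' (12 bytes)
Body byte 4 = '6'

Answer: 6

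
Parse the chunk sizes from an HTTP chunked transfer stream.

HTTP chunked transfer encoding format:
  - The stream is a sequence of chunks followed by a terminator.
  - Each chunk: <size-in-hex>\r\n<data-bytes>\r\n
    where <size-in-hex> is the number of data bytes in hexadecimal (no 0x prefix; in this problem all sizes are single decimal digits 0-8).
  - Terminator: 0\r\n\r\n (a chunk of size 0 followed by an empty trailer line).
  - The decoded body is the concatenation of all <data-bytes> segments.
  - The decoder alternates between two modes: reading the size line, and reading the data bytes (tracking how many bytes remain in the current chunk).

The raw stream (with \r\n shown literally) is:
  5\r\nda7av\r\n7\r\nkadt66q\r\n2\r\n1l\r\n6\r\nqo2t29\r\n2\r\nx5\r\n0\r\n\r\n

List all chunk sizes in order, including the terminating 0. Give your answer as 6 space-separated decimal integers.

Chunk 1: stream[0..1]='5' size=0x5=5, data at stream[3..8]='da7av' -> body[0..5], body so far='da7av'
Chunk 2: stream[10..11]='7' size=0x7=7, data at stream[13..20]='kadt66q' -> body[5..12], body so far='da7avkadt66q'
Chunk 3: stream[22..23]='2' size=0x2=2, data at stream[25..27]='1l' -> body[12..14], body so far='da7avkadt66q1l'
Chunk 4: stream[29..30]='6' size=0x6=6, data at stream[32..38]='qo2t29' -> body[14..20], body so far='da7avkadt66q1lqo2t29'
Chunk 5: stream[40..41]='2' size=0x2=2, data at stream[43..45]='x5' -> body[20..22], body so far='da7avkadt66q1lqo2t29x5'
Chunk 6: stream[47..48]='0' size=0 (terminator). Final body='da7avkadt66q1lqo2t29x5' (22 bytes)

Answer: 5 7 2 6 2 0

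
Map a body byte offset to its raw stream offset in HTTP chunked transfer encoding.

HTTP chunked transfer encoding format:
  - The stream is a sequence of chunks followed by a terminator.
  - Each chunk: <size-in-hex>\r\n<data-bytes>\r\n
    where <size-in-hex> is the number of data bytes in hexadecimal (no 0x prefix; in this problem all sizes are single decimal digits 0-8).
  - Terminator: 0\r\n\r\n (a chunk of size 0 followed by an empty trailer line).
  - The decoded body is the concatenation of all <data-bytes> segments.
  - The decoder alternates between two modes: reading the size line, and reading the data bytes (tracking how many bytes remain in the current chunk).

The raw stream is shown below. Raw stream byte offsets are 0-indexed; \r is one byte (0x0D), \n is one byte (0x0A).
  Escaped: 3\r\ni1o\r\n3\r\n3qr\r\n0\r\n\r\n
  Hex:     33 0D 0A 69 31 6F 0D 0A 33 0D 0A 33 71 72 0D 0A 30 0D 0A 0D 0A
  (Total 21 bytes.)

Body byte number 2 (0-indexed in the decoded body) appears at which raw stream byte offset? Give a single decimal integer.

Chunk 1: stream[0..1]='3' size=0x3=3, data at stream[3..6]='i1o' -> body[0..3], body so far='i1o'
Chunk 2: stream[8..9]='3' size=0x3=3, data at stream[11..14]='3qr' -> body[3..6], body so far='i1o3qr'
Chunk 3: stream[16..17]='0' size=0 (terminator). Final body='i1o3qr' (6 bytes)
Body byte 2 at stream offset 5

Answer: 5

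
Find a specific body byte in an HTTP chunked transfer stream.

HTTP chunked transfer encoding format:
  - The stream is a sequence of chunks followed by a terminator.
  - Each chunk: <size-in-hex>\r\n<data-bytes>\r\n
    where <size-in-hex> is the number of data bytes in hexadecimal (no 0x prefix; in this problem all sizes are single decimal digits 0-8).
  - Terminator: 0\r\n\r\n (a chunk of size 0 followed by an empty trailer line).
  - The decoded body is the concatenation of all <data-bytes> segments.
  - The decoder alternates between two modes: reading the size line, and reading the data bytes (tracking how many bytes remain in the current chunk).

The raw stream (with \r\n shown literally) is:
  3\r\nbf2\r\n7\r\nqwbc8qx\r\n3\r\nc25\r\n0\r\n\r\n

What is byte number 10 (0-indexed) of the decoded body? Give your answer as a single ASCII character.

Chunk 1: stream[0..1]='3' size=0x3=3, data at stream[3..6]='bf2' -> body[0..3], body so far='bf2'
Chunk 2: stream[8..9]='7' size=0x7=7, data at stream[11..18]='qwbc8qx' -> body[3..10], body so far='bf2qwbc8qx'
Chunk 3: stream[20..21]='3' size=0x3=3, data at stream[23..26]='c25' -> body[10..13], body so far='bf2qwbc8qxc25'
Chunk 4: stream[28..29]='0' size=0 (terminator). Final body='bf2qwbc8qxc25' (13 bytes)
Body byte 10 = 'c'

Answer: c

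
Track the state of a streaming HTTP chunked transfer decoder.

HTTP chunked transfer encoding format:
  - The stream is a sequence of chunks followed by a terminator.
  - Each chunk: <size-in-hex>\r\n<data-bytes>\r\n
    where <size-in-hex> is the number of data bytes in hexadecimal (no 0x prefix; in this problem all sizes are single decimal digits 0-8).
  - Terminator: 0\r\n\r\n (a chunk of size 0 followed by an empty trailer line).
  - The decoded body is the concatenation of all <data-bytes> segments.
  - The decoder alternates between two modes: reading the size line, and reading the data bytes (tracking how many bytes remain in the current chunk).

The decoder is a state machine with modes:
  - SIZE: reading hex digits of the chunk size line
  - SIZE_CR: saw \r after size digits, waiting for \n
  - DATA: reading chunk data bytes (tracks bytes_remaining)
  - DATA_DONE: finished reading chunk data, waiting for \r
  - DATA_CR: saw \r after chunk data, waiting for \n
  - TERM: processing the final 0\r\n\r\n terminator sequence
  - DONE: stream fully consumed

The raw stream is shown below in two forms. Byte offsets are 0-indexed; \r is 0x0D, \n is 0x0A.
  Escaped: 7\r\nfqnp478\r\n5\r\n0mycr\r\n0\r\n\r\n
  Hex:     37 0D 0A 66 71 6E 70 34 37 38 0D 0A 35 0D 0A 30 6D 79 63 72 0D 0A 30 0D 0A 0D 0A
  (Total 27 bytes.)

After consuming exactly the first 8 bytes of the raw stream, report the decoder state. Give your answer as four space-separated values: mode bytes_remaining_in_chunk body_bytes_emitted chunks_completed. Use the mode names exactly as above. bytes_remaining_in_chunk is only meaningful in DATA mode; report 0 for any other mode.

Byte 0 = '7': mode=SIZE remaining=0 emitted=0 chunks_done=0
Byte 1 = 0x0D: mode=SIZE_CR remaining=0 emitted=0 chunks_done=0
Byte 2 = 0x0A: mode=DATA remaining=7 emitted=0 chunks_done=0
Byte 3 = 'f': mode=DATA remaining=6 emitted=1 chunks_done=0
Byte 4 = 'q': mode=DATA remaining=5 emitted=2 chunks_done=0
Byte 5 = 'n': mode=DATA remaining=4 emitted=3 chunks_done=0
Byte 6 = 'p': mode=DATA remaining=3 emitted=4 chunks_done=0
Byte 7 = '4': mode=DATA remaining=2 emitted=5 chunks_done=0

Answer: DATA 2 5 0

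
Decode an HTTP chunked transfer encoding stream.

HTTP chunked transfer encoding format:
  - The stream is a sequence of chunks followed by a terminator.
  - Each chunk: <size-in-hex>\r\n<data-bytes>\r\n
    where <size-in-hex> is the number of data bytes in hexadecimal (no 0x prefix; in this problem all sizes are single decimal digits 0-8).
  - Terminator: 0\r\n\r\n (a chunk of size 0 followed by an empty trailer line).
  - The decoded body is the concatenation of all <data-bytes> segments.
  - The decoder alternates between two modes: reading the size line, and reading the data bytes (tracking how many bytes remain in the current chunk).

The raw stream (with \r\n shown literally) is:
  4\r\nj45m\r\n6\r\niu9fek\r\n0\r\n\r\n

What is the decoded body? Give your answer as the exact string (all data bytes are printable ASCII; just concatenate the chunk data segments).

Chunk 1: stream[0..1]='4' size=0x4=4, data at stream[3..7]='j45m' -> body[0..4], body so far='j45m'
Chunk 2: stream[9..10]='6' size=0x6=6, data at stream[12..18]='iu9fek' -> body[4..10], body so far='j45miu9fek'
Chunk 3: stream[20..21]='0' size=0 (terminator). Final body='j45miu9fek' (10 bytes)

Answer: j45miu9fek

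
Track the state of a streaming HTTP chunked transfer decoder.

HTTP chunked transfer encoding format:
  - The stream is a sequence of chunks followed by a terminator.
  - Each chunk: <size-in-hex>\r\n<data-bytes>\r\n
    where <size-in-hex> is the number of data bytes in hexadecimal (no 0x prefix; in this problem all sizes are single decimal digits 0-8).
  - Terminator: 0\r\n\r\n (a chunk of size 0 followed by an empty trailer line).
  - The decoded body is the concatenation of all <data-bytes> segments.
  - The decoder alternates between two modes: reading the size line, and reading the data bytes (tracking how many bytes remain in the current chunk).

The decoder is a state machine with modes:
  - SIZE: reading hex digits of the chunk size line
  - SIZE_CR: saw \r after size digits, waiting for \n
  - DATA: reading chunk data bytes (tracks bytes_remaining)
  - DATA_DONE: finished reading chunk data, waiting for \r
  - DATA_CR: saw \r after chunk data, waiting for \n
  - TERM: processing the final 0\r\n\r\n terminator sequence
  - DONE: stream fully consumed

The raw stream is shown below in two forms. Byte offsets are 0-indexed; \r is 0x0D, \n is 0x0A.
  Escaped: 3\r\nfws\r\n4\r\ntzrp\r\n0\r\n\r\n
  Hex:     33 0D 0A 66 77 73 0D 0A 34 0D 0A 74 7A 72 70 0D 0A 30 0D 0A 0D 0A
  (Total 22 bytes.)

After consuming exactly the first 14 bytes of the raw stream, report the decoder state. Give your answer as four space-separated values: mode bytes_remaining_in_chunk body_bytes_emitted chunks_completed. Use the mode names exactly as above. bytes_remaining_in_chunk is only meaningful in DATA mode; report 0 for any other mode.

Byte 0 = '3': mode=SIZE remaining=0 emitted=0 chunks_done=0
Byte 1 = 0x0D: mode=SIZE_CR remaining=0 emitted=0 chunks_done=0
Byte 2 = 0x0A: mode=DATA remaining=3 emitted=0 chunks_done=0
Byte 3 = 'f': mode=DATA remaining=2 emitted=1 chunks_done=0
Byte 4 = 'w': mode=DATA remaining=1 emitted=2 chunks_done=0
Byte 5 = 's': mode=DATA_DONE remaining=0 emitted=3 chunks_done=0
Byte 6 = 0x0D: mode=DATA_CR remaining=0 emitted=3 chunks_done=0
Byte 7 = 0x0A: mode=SIZE remaining=0 emitted=3 chunks_done=1
Byte 8 = '4': mode=SIZE remaining=0 emitted=3 chunks_done=1
Byte 9 = 0x0D: mode=SIZE_CR remaining=0 emitted=3 chunks_done=1
Byte 10 = 0x0A: mode=DATA remaining=4 emitted=3 chunks_done=1
Byte 11 = 't': mode=DATA remaining=3 emitted=4 chunks_done=1
Byte 12 = 'z': mode=DATA remaining=2 emitted=5 chunks_done=1
Byte 13 = 'r': mode=DATA remaining=1 emitted=6 chunks_done=1

Answer: DATA 1 6 1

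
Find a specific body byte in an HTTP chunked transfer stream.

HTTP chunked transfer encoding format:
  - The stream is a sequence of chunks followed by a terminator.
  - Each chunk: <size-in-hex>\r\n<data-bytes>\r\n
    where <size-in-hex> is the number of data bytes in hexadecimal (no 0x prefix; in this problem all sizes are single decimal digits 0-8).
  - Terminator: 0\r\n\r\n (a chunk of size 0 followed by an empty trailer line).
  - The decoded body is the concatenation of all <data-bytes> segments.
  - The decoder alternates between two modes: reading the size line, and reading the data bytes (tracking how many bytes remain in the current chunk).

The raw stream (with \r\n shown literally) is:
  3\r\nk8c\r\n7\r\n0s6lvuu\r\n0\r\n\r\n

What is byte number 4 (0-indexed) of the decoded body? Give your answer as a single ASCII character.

Answer: s

Derivation:
Chunk 1: stream[0..1]='3' size=0x3=3, data at stream[3..6]='k8c' -> body[0..3], body so far='k8c'
Chunk 2: stream[8..9]='7' size=0x7=7, data at stream[11..18]='0s6lvuu' -> body[3..10], body so far='k8c0s6lvuu'
Chunk 3: stream[20..21]='0' size=0 (terminator). Final body='k8c0s6lvuu' (10 bytes)
Body byte 4 = 's'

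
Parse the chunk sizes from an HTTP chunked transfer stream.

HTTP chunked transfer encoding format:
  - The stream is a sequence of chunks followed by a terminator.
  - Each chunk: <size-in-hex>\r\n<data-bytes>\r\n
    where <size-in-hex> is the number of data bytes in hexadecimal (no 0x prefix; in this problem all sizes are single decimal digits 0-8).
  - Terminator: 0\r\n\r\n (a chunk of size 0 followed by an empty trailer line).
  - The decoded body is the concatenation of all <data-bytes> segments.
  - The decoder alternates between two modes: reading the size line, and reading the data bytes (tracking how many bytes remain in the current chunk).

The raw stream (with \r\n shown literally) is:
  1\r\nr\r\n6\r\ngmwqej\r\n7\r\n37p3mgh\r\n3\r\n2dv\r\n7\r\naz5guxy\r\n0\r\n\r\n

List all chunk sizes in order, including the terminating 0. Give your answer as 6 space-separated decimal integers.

Answer: 1 6 7 3 7 0

Derivation:
Chunk 1: stream[0..1]='1' size=0x1=1, data at stream[3..4]='r' -> body[0..1], body so far='r'
Chunk 2: stream[6..7]='6' size=0x6=6, data at stream[9..15]='gmwqej' -> body[1..7], body so far='rgmwqej'
Chunk 3: stream[17..18]='7' size=0x7=7, data at stream[20..27]='37p3mgh' -> body[7..14], body so far='rgmwqej37p3mgh'
Chunk 4: stream[29..30]='3' size=0x3=3, data at stream[32..35]='2dv' -> body[14..17], body so far='rgmwqej37p3mgh2dv'
Chunk 5: stream[37..38]='7' size=0x7=7, data at stream[40..47]='az5guxy' -> body[17..24], body so far='rgmwqej37p3mgh2dvaz5guxy'
Chunk 6: stream[49..50]='0' size=0 (terminator). Final body='rgmwqej37p3mgh2dvaz5guxy' (24 bytes)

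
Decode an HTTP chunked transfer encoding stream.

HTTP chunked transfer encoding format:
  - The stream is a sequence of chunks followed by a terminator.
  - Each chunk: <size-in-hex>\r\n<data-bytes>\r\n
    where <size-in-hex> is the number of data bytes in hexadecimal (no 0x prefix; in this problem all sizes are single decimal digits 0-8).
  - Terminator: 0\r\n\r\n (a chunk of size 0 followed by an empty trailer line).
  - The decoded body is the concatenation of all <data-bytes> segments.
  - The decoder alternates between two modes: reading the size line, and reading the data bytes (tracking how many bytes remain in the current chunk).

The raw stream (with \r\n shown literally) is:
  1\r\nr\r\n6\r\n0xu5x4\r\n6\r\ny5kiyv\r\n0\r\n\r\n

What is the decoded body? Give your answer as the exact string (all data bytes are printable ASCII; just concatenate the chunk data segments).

Answer: r0xu5x4y5kiyv

Derivation:
Chunk 1: stream[0..1]='1' size=0x1=1, data at stream[3..4]='r' -> body[0..1], body so far='r'
Chunk 2: stream[6..7]='6' size=0x6=6, data at stream[9..15]='0xu5x4' -> body[1..7], body so far='r0xu5x4'
Chunk 3: stream[17..18]='6' size=0x6=6, data at stream[20..26]='y5kiyv' -> body[7..13], body so far='r0xu5x4y5kiyv'
Chunk 4: stream[28..29]='0' size=0 (terminator). Final body='r0xu5x4y5kiyv' (13 bytes)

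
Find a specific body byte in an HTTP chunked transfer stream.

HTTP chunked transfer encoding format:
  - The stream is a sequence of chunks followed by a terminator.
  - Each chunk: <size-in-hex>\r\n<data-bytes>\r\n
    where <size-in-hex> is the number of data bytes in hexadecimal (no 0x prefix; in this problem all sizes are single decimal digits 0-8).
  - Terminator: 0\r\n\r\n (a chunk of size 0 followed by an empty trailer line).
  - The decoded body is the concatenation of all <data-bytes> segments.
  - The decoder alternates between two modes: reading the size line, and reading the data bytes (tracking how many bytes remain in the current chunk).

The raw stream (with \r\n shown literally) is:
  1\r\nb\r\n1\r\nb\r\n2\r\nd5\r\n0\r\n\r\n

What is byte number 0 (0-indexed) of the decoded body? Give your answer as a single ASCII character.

Chunk 1: stream[0..1]='1' size=0x1=1, data at stream[3..4]='b' -> body[0..1], body so far='b'
Chunk 2: stream[6..7]='1' size=0x1=1, data at stream[9..10]='b' -> body[1..2], body so far='bb'
Chunk 3: stream[12..13]='2' size=0x2=2, data at stream[15..17]='d5' -> body[2..4], body so far='bbd5'
Chunk 4: stream[19..20]='0' size=0 (terminator). Final body='bbd5' (4 bytes)
Body byte 0 = 'b'

Answer: b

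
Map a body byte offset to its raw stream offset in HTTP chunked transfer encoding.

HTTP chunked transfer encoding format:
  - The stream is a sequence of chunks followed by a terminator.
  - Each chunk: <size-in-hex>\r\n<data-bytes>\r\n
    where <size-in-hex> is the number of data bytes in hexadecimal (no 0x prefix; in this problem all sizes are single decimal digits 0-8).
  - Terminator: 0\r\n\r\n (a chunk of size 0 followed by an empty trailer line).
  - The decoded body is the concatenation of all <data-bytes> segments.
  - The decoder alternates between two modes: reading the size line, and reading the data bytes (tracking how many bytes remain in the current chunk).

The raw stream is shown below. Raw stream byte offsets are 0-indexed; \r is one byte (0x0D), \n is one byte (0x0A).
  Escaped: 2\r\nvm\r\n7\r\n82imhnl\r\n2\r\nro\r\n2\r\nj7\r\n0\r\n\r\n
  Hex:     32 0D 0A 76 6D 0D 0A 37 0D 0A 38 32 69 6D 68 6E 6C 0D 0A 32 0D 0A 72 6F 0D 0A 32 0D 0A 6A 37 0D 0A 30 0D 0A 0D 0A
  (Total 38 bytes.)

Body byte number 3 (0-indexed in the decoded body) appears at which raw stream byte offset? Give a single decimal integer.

Answer: 11

Derivation:
Chunk 1: stream[0..1]='2' size=0x2=2, data at stream[3..5]='vm' -> body[0..2], body so far='vm'
Chunk 2: stream[7..8]='7' size=0x7=7, data at stream[10..17]='82imhnl' -> body[2..9], body so far='vm82imhnl'
Chunk 3: stream[19..20]='2' size=0x2=2, data at stream[22..24]='ro' -> body[9..11], body so far='vm82imhnlro'
Chunk 4: stream[26..27]='2' size=0x2=2, data at stream[29..31]='j7' -> body[11..13], body so far='vm82imhnlroj7'
Chunk 5: stream[33..34]='0' size=0 (terminator). Final body='vm82imhnlroj7' (13 bytes)
Body byte 3 at stream offset 11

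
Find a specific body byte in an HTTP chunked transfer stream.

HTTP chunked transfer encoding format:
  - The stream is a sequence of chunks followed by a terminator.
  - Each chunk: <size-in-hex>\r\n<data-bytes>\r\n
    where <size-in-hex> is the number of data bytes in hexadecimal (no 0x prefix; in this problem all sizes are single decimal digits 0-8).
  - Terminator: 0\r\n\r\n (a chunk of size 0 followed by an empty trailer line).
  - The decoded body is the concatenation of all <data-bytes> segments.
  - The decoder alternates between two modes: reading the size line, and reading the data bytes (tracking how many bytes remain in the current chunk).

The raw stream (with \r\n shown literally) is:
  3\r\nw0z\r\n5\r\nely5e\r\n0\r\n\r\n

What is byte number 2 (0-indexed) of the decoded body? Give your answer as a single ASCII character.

Answer: z

Derivation:
Chunk 1: stream[0..1]='3' size=0x3=3, data at stream[3..6]='w0z' -> body[0..3], body so far='w0z'
Chunk 2: stream[8..9]='5' size=0x5=5, data at stream[11..16]='ely5e' -> body[3..8], body so far='w0zely5e'
Chunk 3: stream[18..19]='0' size=0 (terminator). Final body='w0zely5e' (8 bytes)
Body byte 2 = 'z'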